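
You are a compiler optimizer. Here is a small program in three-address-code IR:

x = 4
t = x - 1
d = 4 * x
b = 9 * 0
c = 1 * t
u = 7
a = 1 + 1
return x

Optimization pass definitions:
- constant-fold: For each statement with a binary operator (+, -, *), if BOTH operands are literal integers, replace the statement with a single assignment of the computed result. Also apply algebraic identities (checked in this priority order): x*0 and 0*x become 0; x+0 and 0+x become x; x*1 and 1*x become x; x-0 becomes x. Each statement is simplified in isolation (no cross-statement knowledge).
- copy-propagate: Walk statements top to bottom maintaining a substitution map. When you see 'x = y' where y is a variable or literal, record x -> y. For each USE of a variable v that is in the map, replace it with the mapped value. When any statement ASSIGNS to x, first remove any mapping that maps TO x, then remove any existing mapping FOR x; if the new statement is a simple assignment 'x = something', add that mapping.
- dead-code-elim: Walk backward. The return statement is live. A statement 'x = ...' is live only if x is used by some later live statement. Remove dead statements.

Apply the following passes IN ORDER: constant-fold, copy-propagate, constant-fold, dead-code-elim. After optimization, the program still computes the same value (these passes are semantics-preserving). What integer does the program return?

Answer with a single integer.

Answer: 4

Derivation:
Initial IR:
  x = 4
  t = x - 1
  d = 4 * x
  b = 9 * 0
  c = 1 * t
  u = 7
  a = 1 + 1
  return x
After constant-fold (8 stmts):
  x = 4
  t = x - 1
  d = 4 * x
  b = 0
  c = t
  u = 7
  a = 2
  return x
After copy-propagate (8 stmts):
  x = 4
  t = 4 - 1
  d = 4 * 4
  b = 0
  c = t
  u = 7
  a = 2
  return 4
After constant-fold (8 stmts):
  x = 4
  t = 3
  d = 16
  b = 0
  c = t
  u = 7
  a = 2
  return 4
After dead-code-elim (1 stmts):
  return 4
Evaluate:
  x = 4  =>  x = 4
  t = x - 1  =>  t = 3
  d = 4 * x  =>  d = 16
  b = 9 * 0  =>  b = 0
  c = 1 * t  =>  c = 3
  u = 7  =>  u = 7
  a = 1 + 1  =>  a = 2
  return x = 4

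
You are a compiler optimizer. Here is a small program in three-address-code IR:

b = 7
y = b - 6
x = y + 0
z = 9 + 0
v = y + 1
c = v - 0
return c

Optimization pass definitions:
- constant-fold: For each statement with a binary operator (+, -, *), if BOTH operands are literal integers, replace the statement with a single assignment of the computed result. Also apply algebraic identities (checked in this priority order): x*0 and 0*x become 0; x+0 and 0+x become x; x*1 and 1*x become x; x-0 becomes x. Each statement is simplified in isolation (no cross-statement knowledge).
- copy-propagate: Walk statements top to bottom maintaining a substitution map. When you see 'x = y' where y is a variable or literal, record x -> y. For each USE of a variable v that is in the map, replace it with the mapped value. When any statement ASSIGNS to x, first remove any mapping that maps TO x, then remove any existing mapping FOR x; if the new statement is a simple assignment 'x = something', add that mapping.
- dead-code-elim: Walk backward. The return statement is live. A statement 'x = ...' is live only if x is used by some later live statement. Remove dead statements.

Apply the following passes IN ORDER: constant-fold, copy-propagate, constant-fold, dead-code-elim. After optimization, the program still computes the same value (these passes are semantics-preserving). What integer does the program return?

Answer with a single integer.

Answer: 2

Derivation:
Initial IR:
  b = 7
  y = b - 6
  x = y + 0
  z = 9 + 0
  v = y + 1
  c = v - 0
  return c
After constant-fold (7 stmts):
  b = 7
  y = b - 6
  x = y
  z = 9
  v = y + 1
  c = v
  return c
After copy-propagate (7 stmts):
  b = 7
  y = 7 - 6
  x = y
  z = 9
  v = y + 1
  c = v
  return v
After constant-fold (7 stmts):
  b = 7
  y = 1
  x = y
  z = 9
  v = y + 1
  c = v
  return v
After dead-code-elim (3 stmts):
  y = 1
  v = y + 1
  return v
Evaluate:
  b = 7  =>  b = 7
  y = b - 6  =>  y = 1
  x = y + 0  =>  x = 1
  z = 9 + 0  =>  z = 9
  v = y + 1  =>  v = 2
  c = v - 0  =>  c = 2
  return c = 2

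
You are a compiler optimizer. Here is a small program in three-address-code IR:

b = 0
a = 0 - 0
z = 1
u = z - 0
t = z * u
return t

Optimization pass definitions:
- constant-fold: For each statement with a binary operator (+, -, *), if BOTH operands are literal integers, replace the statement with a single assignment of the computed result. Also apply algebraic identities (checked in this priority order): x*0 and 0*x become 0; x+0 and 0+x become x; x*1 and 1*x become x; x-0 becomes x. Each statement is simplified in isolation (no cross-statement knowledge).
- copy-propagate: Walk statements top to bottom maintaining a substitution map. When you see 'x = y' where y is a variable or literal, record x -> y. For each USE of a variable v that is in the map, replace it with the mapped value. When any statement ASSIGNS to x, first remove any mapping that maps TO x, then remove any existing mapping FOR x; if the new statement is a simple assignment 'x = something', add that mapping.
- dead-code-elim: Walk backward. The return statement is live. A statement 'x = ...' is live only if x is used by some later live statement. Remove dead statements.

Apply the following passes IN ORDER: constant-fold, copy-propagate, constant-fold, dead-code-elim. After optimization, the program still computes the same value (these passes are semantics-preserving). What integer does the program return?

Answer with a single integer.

Answer: 1

Derivation:
Initial IR:
  b = 0
  a = 0 - 0
  z = 1
  u = z - 0
  t = z * u
  return t
After constant-fold (6 stmts):
  b = 0
  a = 0
  z = 1
  u = z
  t = z * u
  return t
After copy-propagate (6 stmts):
  b = 0
  a = 0
  z = 1
  u = 1
  t = 1 * 1
  return t
After constant-fold (6 stmts):
  b = 0
  a = 0
  z = 1
  u = 1
  t = 1
  return t
After dead-code-elim (2 stmts):
  t = 1
  return t
Evaluate:
  b = 0  =>  b = 0
  a = 0 - 0  =>  a = 0
  z = 1  =>  z = 1
  u = z - 0  =>  u = 1
  t = z * u  =>  t = 1
  return t = 1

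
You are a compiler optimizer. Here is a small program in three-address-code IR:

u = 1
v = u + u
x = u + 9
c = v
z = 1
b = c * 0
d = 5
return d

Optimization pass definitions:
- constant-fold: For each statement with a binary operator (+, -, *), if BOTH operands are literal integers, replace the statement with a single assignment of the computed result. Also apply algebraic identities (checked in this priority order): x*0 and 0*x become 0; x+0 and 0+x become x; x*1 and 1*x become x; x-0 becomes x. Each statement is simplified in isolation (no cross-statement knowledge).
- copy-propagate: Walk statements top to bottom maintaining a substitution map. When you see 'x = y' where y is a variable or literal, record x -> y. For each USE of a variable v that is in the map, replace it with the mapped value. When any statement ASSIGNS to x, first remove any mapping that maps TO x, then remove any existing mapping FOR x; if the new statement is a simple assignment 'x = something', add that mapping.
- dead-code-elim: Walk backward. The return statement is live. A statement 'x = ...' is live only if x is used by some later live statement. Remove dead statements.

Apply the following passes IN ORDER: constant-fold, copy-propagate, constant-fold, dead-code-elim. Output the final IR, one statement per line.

Initial IR:
  u = 1
  v = u + u
  x = u + 9
  c = v
  z = 1
  b = c * 0
  d = 5
  return d
After constant-fold (8 stmts):
  u = 1
  v = u + u
  x = u + 9
  c = v
  z = 1
  b = 0
  d = 5
  return d
After copy-propagate (8 stmts):
  u = 1
  v = 1 + 1
  x = 1 + 9
  c = v
  z = 1
  b = 0
  d = 5
  return 5
After constant-fold (8 stmts):
  u = 1
  v = 2
  x = 10
  c = v
  z = 1
  b = 0
  d = 5
  return 5
After dead-code-elim (1 stmts):
  return 5

Answer: return 5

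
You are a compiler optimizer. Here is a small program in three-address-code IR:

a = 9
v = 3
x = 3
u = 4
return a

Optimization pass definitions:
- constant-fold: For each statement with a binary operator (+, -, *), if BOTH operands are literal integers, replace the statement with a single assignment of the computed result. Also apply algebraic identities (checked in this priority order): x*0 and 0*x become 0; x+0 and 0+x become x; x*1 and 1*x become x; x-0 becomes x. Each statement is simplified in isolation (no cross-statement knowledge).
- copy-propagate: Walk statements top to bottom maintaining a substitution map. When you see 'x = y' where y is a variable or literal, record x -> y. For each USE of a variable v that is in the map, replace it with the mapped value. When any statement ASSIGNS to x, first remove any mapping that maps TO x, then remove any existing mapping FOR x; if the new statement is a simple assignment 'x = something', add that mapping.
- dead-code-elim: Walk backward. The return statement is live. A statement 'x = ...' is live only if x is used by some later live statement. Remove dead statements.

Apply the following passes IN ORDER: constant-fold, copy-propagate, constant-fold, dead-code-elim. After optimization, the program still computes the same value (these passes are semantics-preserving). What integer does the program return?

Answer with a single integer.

Answer: 9

Derivation:
Initial IR:
  a = 9
  v = 3
  x = 3
  u = 4
  return a
After constant-fold (5 stmts):
  a = 9
  v = 3
  x = 3
  u = 4
  return a
After copy-propagate (5 stmts):
  a = 9
  v = 3
  x = 3
  u = 4
  return 9
After constant-fold (5 stmts):
  a = 9
  v = 3
  x = 3
  u = 4
  return 9
After dead-code-elim (1 stmts):
  return 9
Evaluate:
  a = 9  =>  a = 9
  v = 3  =>  v = 3
  x = 3  =>  x = 3
  u = 4  =>  u = 4
  return a = 9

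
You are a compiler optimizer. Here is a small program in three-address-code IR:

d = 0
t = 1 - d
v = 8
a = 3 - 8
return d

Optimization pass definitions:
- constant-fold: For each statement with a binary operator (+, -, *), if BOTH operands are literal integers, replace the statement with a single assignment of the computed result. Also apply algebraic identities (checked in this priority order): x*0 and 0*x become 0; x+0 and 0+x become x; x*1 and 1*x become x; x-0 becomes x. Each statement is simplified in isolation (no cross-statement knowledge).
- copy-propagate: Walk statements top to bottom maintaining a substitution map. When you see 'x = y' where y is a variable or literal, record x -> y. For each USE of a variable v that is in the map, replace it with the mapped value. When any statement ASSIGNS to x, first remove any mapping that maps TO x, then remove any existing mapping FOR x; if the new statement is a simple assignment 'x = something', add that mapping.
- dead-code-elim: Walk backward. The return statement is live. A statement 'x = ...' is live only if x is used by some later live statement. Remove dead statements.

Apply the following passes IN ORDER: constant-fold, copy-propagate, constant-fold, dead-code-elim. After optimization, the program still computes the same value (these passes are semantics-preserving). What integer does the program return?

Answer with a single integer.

Answer: 0

Derivation:
Initial IR:
  d = 0
  t = 1 - d
  v = 8
  a = 3 - 8
  return d
After constant-fold (5 stmts):
  d = 0
  t = 1 - d
  v = 8
  a = -5
  return d
After copy-propagate (5 stmts):
  d = 0
  t = 1 - 0
  v = 8
  a = -5
  return 0
After constant-fold (5 stmts):
  d = 0
  t = 1
  v = 8
  a = -5
  return 0
After dead-code-elim (1 stmts):
  return 0
Evaluate:
  d = 0  =>  d = 0
  t = 1 - d  =>  t = 1
  v = 8  =>  v = 8
  a = 3 - 8  =>  a = -5
  return d = 0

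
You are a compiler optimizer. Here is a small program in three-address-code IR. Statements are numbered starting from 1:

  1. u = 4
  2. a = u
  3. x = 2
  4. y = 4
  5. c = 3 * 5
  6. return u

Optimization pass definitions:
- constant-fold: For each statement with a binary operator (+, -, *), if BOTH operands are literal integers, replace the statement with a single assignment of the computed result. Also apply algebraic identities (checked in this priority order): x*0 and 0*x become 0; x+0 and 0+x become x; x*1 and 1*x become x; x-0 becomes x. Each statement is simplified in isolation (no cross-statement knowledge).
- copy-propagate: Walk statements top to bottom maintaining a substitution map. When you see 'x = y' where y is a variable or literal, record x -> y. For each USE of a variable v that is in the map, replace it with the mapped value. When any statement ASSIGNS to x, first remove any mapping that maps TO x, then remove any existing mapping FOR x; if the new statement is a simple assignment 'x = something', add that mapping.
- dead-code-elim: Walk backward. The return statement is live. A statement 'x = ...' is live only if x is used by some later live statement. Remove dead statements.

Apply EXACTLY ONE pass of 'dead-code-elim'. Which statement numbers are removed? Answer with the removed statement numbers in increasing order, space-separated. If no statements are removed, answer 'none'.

Backward liveness scan:
Stmt 1 'u = 4': KEEP (u is live); live-in = []
Stmt 2 'a = u': DEAD (a not in live set ['u'])
Stmt 3 'x = 2': DEAD (x not in live set ['u'])
Stmt 4 'y = 4': DEAD (y not in live set ['u'])
Stmt 5 'c = 3 * 5': DEAD (c not in live set ['u'])
Stmt 6 'return u': KEEP (return); live-in = ['u']
Removed statement numbers: [2, 3, 4, 5]
Surviving IR:
  u = 4
  return u

Answer: 2 3 4 5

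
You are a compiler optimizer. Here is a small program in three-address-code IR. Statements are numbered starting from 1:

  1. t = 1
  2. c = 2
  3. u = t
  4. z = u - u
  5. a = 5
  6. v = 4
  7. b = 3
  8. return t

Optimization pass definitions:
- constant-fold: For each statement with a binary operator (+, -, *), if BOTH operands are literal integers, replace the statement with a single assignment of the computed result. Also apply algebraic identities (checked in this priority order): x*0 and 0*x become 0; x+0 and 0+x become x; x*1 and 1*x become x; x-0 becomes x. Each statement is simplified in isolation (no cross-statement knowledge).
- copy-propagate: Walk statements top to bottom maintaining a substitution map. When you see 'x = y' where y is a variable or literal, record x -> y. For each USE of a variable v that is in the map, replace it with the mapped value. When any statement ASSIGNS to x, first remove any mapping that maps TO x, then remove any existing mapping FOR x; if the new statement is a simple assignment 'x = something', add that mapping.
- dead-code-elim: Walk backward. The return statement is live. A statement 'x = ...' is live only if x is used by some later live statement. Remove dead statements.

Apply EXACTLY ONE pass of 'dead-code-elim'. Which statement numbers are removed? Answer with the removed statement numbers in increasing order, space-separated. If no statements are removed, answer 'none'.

Backward liveness scan:
Stmt 1 't = 1': KEEP (t is live); live-in = []
Stmt 2 'c = 2': DEAD (c not in live set ['t'])
Stmt 3 'u = t': DEAD (u not in live set ['t'])
Stmt 4 'z = u - u': DEAD (z not in live set ['t'])
Stmt 5 'a = 5': DEAD (a not in live set ['t'])
Stmt 6 'v = 4': DEAD (v not in live set ['t'])
Stmt 7 'b = 3': DEAD (b not in live set ['t'])
Stmt 8 'return t': KEEP (return); live-in = ['t']
Removed statement numbers: [2, 3, 4, 5, 6, 7]
Surviving IR:
  t = 1
  return t

Answer: 2 3 4 5 6 7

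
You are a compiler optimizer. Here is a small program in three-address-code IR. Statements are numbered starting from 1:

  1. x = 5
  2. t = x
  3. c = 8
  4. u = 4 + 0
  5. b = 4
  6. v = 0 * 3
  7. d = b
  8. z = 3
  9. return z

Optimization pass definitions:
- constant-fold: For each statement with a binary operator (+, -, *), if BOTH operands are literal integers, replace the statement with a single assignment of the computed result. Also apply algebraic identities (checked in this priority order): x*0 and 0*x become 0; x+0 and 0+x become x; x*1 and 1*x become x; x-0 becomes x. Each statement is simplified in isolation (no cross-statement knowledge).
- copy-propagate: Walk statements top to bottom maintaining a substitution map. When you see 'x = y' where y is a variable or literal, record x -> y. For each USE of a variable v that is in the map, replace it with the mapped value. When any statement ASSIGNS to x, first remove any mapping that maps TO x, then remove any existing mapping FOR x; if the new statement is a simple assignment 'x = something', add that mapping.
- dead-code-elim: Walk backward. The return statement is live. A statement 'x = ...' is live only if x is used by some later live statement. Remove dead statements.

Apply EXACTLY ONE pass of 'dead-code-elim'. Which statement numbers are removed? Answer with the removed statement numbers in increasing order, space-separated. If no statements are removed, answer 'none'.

Backward liveness scan:
Stmt 1 'x = 5': DEAD (x not in live set [])
Stmt 2 't = x': DEAD (t not in live set [])
Stmt 3 'c = 8': DEAD (c not in live set [])
Stmt 4 'u = 4 + 0': DEAD (u not in live set [])
Stmt 5 'b = 4': DEAD (b not in live set [])
Stmt 6 'v = 0 * 3': DEAD (v not in live set [])
Stmt 7 'd = b': DEAD (d not in live set [])
Stmt 8 'z = 3': KEEP (z is live); live-in = []
Stmt 9 'return z': KEEP (return); live-in = ['z']
Removed statement numbers: [1, 2, 3, 4, 5, 6, 7]
Surviving IR:
  z = 3
  return z

Answer: 1 2 3 4 5 6 7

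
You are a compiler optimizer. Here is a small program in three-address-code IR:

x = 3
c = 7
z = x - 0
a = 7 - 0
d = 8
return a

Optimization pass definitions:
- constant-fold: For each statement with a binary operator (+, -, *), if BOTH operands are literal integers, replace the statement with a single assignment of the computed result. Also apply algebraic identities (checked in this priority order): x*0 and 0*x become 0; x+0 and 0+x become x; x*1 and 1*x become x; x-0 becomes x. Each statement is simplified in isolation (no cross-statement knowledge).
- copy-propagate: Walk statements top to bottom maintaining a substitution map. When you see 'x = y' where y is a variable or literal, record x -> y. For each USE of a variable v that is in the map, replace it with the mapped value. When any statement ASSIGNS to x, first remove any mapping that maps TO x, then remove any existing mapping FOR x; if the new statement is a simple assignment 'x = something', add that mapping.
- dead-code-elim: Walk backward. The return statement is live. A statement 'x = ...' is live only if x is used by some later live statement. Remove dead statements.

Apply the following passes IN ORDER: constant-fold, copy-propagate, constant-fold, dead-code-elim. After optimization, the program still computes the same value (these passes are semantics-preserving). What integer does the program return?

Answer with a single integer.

Initial IR:
  x = 3
  c = 7
  z = x - 0
  a = 7 - 0
  d = 8
  return a
After constant-fold (6 stmts):
  x = 3
  c = 7
  z = x
  a = 7
  d = 8
  return a
After copy-propagate (6 stmts):
  x = 3
  c = 7
  z = 3
  a = 7
  d = 8
  return 7
After constant-fold (6 stmts):
  x = 3
  c = 7
  z = 3
  a = 7
  d = 8
  return 7
After dead-code-elim (1 stmts):
  return 7
Evaluate:
  x = 3  =>  x = 3
  c = 7  =>  c = 7
  z = x - 0  =>  z = 3
  a = 7 - 0  =>  a = 7
  d = 8  =>  d = 8
  return a = 7

Answer: 7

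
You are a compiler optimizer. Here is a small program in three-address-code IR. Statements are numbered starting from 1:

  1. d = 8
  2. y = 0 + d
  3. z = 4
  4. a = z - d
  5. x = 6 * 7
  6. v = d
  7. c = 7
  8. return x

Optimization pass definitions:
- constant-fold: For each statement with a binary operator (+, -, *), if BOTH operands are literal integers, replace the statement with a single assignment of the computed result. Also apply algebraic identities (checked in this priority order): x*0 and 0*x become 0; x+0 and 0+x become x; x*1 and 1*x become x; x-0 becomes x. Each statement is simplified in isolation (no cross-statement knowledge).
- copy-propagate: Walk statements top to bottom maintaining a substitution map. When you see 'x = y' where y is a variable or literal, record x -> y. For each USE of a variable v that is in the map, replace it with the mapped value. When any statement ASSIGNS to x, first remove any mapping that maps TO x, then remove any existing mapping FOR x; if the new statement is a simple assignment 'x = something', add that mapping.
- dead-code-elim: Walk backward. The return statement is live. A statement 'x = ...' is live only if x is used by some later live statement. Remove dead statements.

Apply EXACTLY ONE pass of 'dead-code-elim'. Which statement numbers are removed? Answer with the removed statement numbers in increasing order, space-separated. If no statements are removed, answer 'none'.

Backward liveness scan:
Stmt 1 'd = 8': DEAD (d not in live set [])
Stmt 2 'y = 0 + d': DEAD (y not in live set [])
Stmt 3 'z = 4': DEAD (z not in live set [])
Stmt 4 'a = z - d': DEAD (a not in live set [])
Stmt 5 'x = 6 * 7': KEEP (x is live); live-in = []
Stmt 6 'v = d': DEAD (v not in live set ['x'])
Stmt 7 'c = 7': DEAD (c not in live set ['x'])
Stmt 8 'return x': KEEP (return); live-in = ['x']
Removed statement numbers: [1, 2, 3, 4, 6, 7]
Surviving IR:
  x = 6 * 7
  return x

Answer: 1 2 3 4 6 7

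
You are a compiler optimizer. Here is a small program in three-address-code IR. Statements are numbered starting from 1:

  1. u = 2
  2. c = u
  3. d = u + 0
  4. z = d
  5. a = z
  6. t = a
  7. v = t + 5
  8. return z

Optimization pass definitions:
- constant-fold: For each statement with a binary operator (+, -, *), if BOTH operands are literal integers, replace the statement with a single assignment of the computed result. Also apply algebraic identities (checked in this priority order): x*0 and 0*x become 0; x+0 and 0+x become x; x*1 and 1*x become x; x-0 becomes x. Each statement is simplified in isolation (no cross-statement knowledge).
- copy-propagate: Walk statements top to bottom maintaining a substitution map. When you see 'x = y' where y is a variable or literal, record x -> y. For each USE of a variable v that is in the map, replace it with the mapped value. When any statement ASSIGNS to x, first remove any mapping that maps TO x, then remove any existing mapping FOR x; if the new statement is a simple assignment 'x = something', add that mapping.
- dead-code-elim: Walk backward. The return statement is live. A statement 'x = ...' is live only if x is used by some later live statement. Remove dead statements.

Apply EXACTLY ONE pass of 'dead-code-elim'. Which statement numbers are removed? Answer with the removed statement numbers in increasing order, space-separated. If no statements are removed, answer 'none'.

Backward liveness scan:
Stmt 1 'u = 2': KEEP (u is live); live-in = []
Stmt 2 'c = u': DEAD (c not in live set ['u'])
Stmt 3 'd = u + 0': KEEP (d is live); live-in = ['u']
Stmt 4 'z = d': KEEP (z is live); live-in = ['d']
Stmt 5 'a = z': DEAD (a not in live set ['z'])
Stmt 6 't = a': DEAD (t not in live set ['z'])
Stmt 7 'v = t + 5': DEAD (v not in live set ['z'])
Stmt 8 'return z': KEEP (return); live-in = ['z']
Removed statement numbers: [2, 5, 6, 7]
Surviving IR:
  u = 2
  d = u + 0
  z = d
  return z

Answer: 2 5 6 7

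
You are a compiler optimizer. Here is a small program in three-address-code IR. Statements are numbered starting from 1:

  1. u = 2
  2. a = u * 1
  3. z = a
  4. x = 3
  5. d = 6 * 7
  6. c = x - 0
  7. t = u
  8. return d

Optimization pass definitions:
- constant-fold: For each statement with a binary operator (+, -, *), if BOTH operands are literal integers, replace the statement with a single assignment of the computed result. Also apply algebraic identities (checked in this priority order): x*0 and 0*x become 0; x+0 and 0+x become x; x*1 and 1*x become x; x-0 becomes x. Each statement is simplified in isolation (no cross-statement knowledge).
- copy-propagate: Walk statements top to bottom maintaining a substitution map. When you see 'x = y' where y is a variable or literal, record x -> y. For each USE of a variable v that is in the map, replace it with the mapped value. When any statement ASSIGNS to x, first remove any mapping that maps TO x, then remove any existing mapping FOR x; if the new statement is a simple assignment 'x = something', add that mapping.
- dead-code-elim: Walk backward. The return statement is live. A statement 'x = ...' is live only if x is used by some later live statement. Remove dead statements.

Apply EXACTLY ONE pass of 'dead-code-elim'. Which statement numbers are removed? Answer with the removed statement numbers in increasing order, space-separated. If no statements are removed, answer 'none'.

Answer: 1 2 3 4 6 7

Derivation:
Backward liveness scan:
Stmt 1 'u = 2': DEAD (u not in live set [])
Stmt 2 'a = u * 1': DEAD (a not in live set [])
Stmt 3 'z = a': DEAD (z not in live set [])
Stmt 4 'x = 3': DEAD (x not in live set [])
Stmt 5 'd = 6 * 7': KEEP (d is live); live-in = []
Stmt 6 'c = x - 0': DEAD (c not in live set ['d'])
Stmt 7 't = u': DEAD (t not in live set ['d'])
Stmt 8 'return d': KEEP (return); live-in = ['d']
Removed statement numbers: [1, 2, 3, 4, 6, 7]
Surviving IR:
  d = 6 * 7
  return d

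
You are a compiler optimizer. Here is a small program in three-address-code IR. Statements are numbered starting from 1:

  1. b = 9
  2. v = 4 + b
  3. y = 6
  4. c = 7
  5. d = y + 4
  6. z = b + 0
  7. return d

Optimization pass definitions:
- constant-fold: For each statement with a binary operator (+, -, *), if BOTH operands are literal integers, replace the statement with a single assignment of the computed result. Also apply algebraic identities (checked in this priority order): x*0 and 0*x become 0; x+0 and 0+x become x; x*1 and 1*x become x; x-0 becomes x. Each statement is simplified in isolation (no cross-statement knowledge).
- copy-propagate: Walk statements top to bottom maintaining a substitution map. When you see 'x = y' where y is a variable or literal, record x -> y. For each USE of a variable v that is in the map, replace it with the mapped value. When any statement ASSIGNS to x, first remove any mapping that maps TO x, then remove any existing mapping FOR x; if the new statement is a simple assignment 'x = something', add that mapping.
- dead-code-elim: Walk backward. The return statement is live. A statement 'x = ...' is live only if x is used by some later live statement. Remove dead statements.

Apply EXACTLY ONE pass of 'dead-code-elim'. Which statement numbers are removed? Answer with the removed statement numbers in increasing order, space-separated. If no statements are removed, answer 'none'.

Answer: 1 2 4 6

Derivation:
Backward liveness scan:
Stmt 1 'b = 9': DEAD (b not in live set [])
Stmt 2 'v = 4 + b': DEAD (v not in live set [])
Stmt 3 'y = 6': KEEP (y is live); live-in = []
Stmt 4 'c = 7': DEAD (c not in live set ['y'])
Stmt 5 'd = y + 4': KEEP (d is live); live-in = ['y']
Stmt 6 'z = b + 0': DEAD (z not in live set ['d'])
Stmt 7 'return d': KEEP (return); live-in = ['d']
Removed statement numbers: [1, 2, 4, 6]
Surviving IR:
  y = 6
  d = y + 4
  return d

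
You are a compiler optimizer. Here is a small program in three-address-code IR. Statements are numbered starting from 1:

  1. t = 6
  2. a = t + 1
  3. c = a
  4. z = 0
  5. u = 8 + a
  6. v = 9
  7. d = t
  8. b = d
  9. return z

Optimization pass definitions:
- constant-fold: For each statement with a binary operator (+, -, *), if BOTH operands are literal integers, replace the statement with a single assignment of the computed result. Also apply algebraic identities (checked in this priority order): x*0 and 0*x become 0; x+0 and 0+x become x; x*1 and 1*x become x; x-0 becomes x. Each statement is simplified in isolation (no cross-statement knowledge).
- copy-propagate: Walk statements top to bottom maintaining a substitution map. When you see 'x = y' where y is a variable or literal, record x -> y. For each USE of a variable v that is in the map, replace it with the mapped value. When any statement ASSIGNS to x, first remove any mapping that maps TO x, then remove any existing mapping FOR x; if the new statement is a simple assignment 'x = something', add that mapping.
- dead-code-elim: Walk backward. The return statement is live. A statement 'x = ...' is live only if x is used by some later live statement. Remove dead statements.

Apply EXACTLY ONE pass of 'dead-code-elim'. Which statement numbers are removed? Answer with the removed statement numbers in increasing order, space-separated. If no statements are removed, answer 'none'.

Answer: 1 2 3 5 6 7 8

Derivation:
Backward liveness scan:
Stmt 1 't = 6': DEAD (t not in live set [])
Stmt 2 'a = t + 1': DEAD (a not in live set [])
Stmt 3 'c = a': DEAD (c not in live set [])
Stmt 4 'z = 0': KEEP (z is live); live-in = []
Stmt 5 'u = 8 + a': DEAD (u not in live set ['z'])
Stmt 6 'v = 9': DEAD (v not in live set ['z'])
Stmt 7 'd = t': DEAD (d not in live set ['z'])
Stmt 8 'b = d': DEAD (b not in live set ['z'])
Stmt 9 'return z': KEEP (return); live-in = ['z']
Removed statement numbers: [1, 2, 3, 5, 6, 7, 8]
Surviving IR:
  z = 0
  return z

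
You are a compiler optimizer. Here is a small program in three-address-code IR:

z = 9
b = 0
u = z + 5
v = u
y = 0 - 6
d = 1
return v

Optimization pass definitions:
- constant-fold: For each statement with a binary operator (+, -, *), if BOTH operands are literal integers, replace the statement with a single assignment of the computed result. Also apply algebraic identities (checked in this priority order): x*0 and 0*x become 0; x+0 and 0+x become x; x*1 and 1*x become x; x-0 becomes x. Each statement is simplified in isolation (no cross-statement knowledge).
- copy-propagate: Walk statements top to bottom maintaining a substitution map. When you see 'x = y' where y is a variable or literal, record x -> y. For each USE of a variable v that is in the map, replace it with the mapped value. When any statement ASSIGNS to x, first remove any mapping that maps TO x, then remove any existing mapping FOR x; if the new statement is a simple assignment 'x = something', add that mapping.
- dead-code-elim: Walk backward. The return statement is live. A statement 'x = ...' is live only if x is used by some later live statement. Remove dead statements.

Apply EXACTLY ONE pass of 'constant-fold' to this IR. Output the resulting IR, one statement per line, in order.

Answer: z = 9
b = 0
u = z + 5
v = u
y = -6
d = 1
return v

Derivation:
Applying constant-fold statement-by-statement:
  [1] z = 9  (unchanged)
  [2] b = 0  (unchanged)
  [3] u = z + 5  (unchanged)
  [4] v = u  (unchanged)
  [5] y = 0 - 6  -> y = -6
  [6] d = 1  (unchanged)
  [7] return v  (unchanged)
Result (7 stmts):
  z = 9
  b = 0
  u = z + 5
  v = u
  y = -6
  d = 1
  return v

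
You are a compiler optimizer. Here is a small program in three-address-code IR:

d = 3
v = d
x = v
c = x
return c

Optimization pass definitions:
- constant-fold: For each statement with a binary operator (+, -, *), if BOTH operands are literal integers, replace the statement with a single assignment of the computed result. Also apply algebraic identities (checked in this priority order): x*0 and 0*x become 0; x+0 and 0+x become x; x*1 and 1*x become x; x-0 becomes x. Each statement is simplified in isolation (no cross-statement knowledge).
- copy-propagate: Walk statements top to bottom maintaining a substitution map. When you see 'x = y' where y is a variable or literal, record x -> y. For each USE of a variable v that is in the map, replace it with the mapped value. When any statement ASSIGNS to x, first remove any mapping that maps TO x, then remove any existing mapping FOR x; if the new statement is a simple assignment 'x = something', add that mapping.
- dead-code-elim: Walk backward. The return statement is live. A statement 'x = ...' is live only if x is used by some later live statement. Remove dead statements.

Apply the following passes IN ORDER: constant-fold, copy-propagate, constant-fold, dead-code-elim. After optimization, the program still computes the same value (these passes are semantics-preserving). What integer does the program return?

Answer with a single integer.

Initial IR:
  d = 3
  v = d
  x = v
  c = x
  return c
After constant-fold (5 stmts):
  d = 3
  v = d
  x = v
  c = x
  return c
After copy-propagate (5 stmts):
  d = 3
  v = 3
  x = 3
  c = 3
  return 3
After constant-fold (5 stmts):
  d = 3
  v = 3
  x = 3
  c = 3
  return 3
After dead-code-elim (1 stmts):
  return 3
Evaluate:
  d = 3  =>  d = 3
  v = d  =>  v = 3
  x = v  =>  x = 3
  c = x  =>  c = 3
  return c = 3

Answer: 3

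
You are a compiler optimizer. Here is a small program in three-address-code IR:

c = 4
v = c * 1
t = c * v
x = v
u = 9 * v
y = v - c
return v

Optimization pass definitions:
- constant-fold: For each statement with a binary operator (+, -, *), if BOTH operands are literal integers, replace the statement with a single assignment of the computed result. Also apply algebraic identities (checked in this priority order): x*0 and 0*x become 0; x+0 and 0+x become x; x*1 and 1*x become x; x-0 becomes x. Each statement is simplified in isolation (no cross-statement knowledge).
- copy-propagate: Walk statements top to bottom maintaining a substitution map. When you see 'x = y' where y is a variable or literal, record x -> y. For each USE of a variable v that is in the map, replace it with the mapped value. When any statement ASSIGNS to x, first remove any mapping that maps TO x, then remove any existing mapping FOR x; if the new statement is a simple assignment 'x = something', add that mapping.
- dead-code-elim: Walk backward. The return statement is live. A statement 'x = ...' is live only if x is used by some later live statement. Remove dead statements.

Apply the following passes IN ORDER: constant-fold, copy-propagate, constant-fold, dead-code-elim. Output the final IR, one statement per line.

Answer: return 4

Derivation:
Initial IR:
  c = 4
  v = c * 1
  t = c * v
  x = v
  u = 9 * v
  y = v - c
  return v
After constant-fold (7 stmts):
  c = 4
  v = c
  t = c * v
  x = v
  u = 9 * v
  y = v - c
  return v
After copy-propagate (7 stmts):
  c = 4
  v = 4
  t = 4 * 4
  x = 4
  u = 9 * 4
  y = 4 - 4
  return 4
After constant-fold (7 stmts):
  c = 4
  v = 4
  t = 16
  x = 4
  u = 36
  y = 0
  return 4
After dead-code-elim (1 stmts):
  return 4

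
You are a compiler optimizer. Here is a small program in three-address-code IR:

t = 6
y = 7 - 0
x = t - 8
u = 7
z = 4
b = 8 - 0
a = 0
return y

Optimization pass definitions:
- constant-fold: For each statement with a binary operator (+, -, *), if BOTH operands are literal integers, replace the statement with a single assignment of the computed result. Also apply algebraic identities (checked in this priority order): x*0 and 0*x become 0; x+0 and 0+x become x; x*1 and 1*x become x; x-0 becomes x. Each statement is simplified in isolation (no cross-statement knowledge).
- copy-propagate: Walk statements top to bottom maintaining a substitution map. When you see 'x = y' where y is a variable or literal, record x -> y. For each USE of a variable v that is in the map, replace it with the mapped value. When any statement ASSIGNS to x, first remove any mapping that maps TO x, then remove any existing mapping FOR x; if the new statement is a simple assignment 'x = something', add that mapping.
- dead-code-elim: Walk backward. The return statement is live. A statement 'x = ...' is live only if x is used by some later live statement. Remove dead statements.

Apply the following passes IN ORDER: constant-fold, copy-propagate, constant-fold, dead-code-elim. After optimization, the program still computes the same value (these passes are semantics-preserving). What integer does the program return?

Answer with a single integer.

Answer: 7

Derivation:
Initial IR:
  t = 6
  y = 7 - 0
  x = t - 8
  u = 7
  z = 4
  b = 8 - 0
  a = 0
  return y
After constant-fold (8 stmts):
  t = 6
  y = 7
  x = t - 8
  u = 7
  z = 4
  b = 8
  a = 0
  return y
After copy-propagate (8 stmts):
  t = 6
  y = 7
  x = 6 - 8
  u = 7
  z = 4
  b = 8
  a = 0
  return 7
After constant-fold (8 stmts):
  t = 6
  y = 7
  x = -2
  u = 7
  z = 4
  b = 8
  a = 0
  return 7
After dead-code-elim (1 stmts):
  return 7
Evaluate:
  t = 6  =>  t = 6
  y = 7 - 0  =>  y = 7
  x = t - 8  =>  x = -2
  u = 7  =>  u = 7
  z = 4  =>  z = 4
  b = 8 - 0  =>  b = 8
  a = 0  =>  a = 0
  return y = 7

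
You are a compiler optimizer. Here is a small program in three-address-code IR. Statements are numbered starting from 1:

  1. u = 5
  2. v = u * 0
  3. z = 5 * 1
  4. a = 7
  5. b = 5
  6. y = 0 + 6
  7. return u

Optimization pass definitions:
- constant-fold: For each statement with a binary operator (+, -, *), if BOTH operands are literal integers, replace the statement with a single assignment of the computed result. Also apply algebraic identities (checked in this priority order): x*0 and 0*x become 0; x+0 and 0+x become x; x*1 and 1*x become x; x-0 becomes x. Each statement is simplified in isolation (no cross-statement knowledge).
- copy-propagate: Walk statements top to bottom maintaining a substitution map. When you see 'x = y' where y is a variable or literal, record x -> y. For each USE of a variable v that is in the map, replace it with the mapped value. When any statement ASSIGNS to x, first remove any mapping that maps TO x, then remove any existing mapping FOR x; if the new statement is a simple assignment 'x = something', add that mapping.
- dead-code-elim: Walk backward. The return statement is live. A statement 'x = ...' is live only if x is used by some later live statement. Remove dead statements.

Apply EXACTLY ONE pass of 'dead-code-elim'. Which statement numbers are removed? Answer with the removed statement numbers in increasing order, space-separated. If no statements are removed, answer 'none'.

Backward liveness scan:
Stmt 1 'u = 5': KEEP (u is live); live-in = []
Stmt 2 'v = u * 0': DEAD (v not in live set ['u'])
Stmt 3 'z = 5 * 1': DEAD (z not in live set ['u'])
Stmt 4 'a = 7': DEAD (a not in live set ['u'])
Stmt 5 'b = 5': DEAD (b not in live set ['u'])
Stmt 6 'y = 0 + 6': DEAD (y not in live set ['u'])
Stmt 7 'return u': KEEP (return); live-in = ['u']
Removed statement numbers: [2, 3, 4, 5, 6]
Surviving IR:
  u = 5
  return u

Answer: 2 3 4 5 6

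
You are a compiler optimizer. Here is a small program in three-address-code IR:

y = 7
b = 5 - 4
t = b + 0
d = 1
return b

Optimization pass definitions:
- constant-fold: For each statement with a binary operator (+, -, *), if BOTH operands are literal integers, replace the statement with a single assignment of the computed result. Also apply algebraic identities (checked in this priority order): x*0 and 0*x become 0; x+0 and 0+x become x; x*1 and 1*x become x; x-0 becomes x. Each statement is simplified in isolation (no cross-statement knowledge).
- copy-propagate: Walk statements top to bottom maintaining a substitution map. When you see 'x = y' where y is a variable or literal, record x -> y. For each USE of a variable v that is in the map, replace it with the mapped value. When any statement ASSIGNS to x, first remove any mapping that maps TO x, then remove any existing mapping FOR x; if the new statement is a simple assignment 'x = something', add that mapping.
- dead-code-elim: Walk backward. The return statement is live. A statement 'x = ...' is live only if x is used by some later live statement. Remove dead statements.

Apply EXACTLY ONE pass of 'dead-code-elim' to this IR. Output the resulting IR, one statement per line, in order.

Answer: b = 5 - 4
return b

Derivation:
Applying dead-code-elim statement-by-statement:
  [5] return b  -> KEEP (return); live=['b']
  [4] d = 1  -> DEAD (d not live)
  [3] t = b + 0  -> DEAD (t not live)
  [2] b = 5 - 4  -> KEEP; live=[]
  [1] y = 7  -> DEAD (y not live)
Result (2 stmts):
  b = 5 - 4
  return b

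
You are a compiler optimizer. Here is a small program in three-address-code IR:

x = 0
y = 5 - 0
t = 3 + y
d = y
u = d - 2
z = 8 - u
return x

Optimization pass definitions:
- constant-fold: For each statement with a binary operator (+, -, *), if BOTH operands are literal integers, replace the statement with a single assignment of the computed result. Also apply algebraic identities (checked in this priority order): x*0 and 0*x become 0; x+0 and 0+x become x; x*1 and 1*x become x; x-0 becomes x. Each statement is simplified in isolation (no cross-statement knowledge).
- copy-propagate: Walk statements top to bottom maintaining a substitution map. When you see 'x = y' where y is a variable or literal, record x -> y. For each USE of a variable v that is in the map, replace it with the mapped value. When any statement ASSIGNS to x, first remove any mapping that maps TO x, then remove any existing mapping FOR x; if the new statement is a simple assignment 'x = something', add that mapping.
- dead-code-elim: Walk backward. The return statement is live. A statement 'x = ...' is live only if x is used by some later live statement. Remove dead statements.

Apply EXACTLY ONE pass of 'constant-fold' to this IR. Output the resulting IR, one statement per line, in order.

Answer: x = 0
y = 5
t = 3 + y
d = y
u = d - 2
z = 8 - u
return x

Derivation:
Applying constant-fold statement-by-statement:
  [1] x = 0  (unchanged)
  [2] y = 5 - 0  -> y = 5
  [3] t = 3 + y  (unchanged)
  [4] d = y  (unchanged)
  [5] u = d - 2  (unchanged)
  [6] z = 8 - u  (unchanged)
  [7] return x  (unchanged)
Result (7 stmts):
  x = 0
  y = 5
  t = 3 + y
  d = y
  u = d - 2
  z = 8 - u
  return x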